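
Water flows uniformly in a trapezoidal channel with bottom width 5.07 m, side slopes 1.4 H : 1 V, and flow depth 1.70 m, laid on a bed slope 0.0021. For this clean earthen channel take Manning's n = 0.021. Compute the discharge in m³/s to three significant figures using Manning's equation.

30.5 m³/s

A = (b + z·y)·y = (5.07 + 1.4×1.70)×1.70 = 12.67 m²
P = b + 2y√(1+z²) = 5.07 + 2×1.70×√(1+1.4²) = 10.92 m
R = A/P = 12.67/10.92 = 1.160 m
Q = (1/n)·A·R^(2/3)·S^(1/2) = (1/0.021) × 12.67 × 1.160^(2/3) × 0.0021^(1/2) = 30.51 m³/s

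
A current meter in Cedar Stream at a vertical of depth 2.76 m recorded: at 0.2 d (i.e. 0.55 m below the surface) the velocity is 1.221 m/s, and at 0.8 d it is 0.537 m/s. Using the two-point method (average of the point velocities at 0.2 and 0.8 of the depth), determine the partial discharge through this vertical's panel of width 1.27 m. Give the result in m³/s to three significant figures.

3.08 m³/s

v̄ = (1.221 + 0.537) / 2 = 0.8790 m/s
q = v̄ × d × w = 0.8790 × 2.76 × 1.27 = 3.081 m³/s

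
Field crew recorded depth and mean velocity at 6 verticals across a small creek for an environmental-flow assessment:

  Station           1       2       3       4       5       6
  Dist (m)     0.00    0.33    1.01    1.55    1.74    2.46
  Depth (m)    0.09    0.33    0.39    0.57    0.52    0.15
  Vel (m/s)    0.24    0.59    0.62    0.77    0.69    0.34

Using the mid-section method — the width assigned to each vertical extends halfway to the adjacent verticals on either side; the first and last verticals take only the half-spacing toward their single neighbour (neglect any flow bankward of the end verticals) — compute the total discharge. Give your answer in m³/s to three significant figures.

0.591 m³/s

w_1 = (0.33 − 0.00)/2 = 0.165 m; q_1 = 0.24 × 0.09 × 0.165 = 0.003564 m³/s
w_2 = (1.01 − 0.00)/2 = 0.505 m; q_2 = 0.59 × 0.33 × 0.505 = 0.09832 m³/s
w_3 = (1.55 − 0.33)/2 = 0.61 m; q_3 = 0.62 × 0.39 × 0.61 = 0.1475 m³/s
w_4 = (1.74 − 1.01)/2 = 0.365 m; q_4 = 0.77 × 0.57 × 0.365 = 0.1602 m³/s
w_5 = (2.46 − 1.55)/2 = 0.455 m; q_5 = 0.69 × 0.52 × 0.455 = 0.1633 m³/s
w_6 = (2.46 − 1.74)/2 = 0.36 m; q_6 = 0.34 × 0.15 × 0.36 = 0.01836 m³/s
Q = Σ qᵢ = 0.5912 m³/s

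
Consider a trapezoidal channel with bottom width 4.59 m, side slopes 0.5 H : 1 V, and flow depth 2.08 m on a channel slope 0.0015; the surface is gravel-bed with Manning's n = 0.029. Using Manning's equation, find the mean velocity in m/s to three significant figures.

A = (b + z·y)·y = (4.59 + 0.5×2.08)×2.08 = 11.71 m²
P = b + 2y√(1+z²) = 4.59 + 2×2.08×√(1+0.5²) = 9.241 m
R = A/P = 11.71/9.241 = 1.267 m
Q = (1/n)·A·R^(2/3)·S^(1/2) = (1/0.029) × 11.71 × 1.267^(2/3) × 0.0015^(1/2) = 18.31 m³/s
V = Q/A = 18.31/11.71 = 1.564 m/s

1.56 m/s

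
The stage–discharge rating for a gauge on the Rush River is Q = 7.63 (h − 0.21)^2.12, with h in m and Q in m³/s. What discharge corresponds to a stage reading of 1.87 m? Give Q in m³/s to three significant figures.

22.3 m³/s

Q = 7.63 × (1.87 − 0.21)^2.12 = 7.63 × 1.66^2.12 = 22.34 m³/s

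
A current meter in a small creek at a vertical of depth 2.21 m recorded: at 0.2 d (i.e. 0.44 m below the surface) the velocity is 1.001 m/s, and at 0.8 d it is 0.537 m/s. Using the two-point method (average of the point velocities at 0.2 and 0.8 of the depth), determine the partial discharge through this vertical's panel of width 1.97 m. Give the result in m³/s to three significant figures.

3.35 m³/s

v̄ = (1.001 + 0.537) / 2 = 0.7690 m/s
q = v̄ × d × w = 0.7690 × 2.21 × 1.97 = 3.348 m³/s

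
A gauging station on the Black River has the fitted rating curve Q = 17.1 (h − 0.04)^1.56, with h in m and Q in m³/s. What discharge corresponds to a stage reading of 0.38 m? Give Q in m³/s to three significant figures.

Q = 17.1 × (0.38 − 0.04)^1.56 = 17.1 × 0.34^1.56 = 3.178 m³/s

3.18 m³/s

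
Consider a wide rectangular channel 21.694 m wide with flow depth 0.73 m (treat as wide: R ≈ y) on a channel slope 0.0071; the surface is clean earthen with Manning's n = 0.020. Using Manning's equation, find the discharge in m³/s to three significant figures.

54.1 m³/s

A = b·y = 21.694 × 0.73 = 15.84 m²
Wide channel: R ≈ y = 0.73 m
Q = (1/n)·A·R^(2/3)·S^(1/2) = (1/0.020) × 15.84 × 0.7300^(2/3) × 0.0071^(1/2) = 54.09 m³/s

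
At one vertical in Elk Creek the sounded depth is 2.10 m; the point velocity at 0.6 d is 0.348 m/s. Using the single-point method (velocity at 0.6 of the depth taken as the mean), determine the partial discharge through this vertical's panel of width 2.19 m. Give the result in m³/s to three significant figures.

v̄ = v₀.₆ = 0.348 m/s
q = v̄ × d × w = 0.3480 × 2.10 × 2.19 = 1.600 m³/s

1.60 m³/s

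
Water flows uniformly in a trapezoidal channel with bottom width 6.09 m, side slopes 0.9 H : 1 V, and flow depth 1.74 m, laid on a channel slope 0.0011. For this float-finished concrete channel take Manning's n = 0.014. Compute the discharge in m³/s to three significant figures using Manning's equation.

36.4 m³/s

A = (b + z·y)·y = (6.09 + 0.9×1.74)×1.74 = 13.32 m²
P = b + 2y√(1+z²) = 6.09 + 2×1.74×√(1+0.9²) = 10.77 m
R = A/P = 13.32/10.77 = 1.237 m
Q = (1/n)·A·R^(2/3)·S^(1/2) = (1/0.014) × 13.32 × 1.237^(2/3) × 0.0011^(1/2) = 36.36 m³/s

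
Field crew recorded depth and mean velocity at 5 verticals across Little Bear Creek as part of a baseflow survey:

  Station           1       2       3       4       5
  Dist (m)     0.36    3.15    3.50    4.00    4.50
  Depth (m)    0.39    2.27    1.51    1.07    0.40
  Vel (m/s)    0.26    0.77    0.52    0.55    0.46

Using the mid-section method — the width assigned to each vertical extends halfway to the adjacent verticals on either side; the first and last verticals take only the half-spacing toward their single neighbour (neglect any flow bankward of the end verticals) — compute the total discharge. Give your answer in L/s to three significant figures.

w_1 = (3.15 − 0.36)/2 = 1.395 m; q_1 = 0.26 × 0.39 × 1.395 = 0.1415 m³/s
w_2 = (3.50 − 0.36)/2 = 1.57 m; q_2 = 0.77 × 2.27 × 1.57 = 2.744 m³/s
w_3 = (4.00 − 3.15)/2 = 0.425 m; q_3 = 0.52 × 1.51 × 0.425 = 0.3337 m³/s
w_4 = (4.50 − 3.50)/2 = 0.5 m; q_4 = 0.55 × 1.07 × 0.5 = 0.2943 m³/s
w_5 = (4.50 − 4.00)/2 = 0.25 m; q_5 = 0.46 × 0.40 × 0.25 = 0.04600 m³/s
Q = Σ qᵢ = 3.560 m³/s
= 3.560 × 1000 = 3560 L/s

3560 L/s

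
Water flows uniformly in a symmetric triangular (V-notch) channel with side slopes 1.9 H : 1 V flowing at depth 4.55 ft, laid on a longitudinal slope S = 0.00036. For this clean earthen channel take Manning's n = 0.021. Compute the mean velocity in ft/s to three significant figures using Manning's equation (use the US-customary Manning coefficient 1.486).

2.14 ft/s

A = z·y² = 1.9×4.55² = 39.33 ft²
P = 2y√(1+z²) = 2×4.55×√(1+1.9²) = 19.54 ft
R = A/P = 39.33/19.54 = 2.013 ft
Q = (1.486/n)·A·R^(2/3)·S^(1/2) = (1.486/0.021) × 39.33 × 2.013^(2/3) × 0.00036^(1/2) = 84.20 ft³/s
V = Q/A = 84.20/39.33 = 2.141 ft/s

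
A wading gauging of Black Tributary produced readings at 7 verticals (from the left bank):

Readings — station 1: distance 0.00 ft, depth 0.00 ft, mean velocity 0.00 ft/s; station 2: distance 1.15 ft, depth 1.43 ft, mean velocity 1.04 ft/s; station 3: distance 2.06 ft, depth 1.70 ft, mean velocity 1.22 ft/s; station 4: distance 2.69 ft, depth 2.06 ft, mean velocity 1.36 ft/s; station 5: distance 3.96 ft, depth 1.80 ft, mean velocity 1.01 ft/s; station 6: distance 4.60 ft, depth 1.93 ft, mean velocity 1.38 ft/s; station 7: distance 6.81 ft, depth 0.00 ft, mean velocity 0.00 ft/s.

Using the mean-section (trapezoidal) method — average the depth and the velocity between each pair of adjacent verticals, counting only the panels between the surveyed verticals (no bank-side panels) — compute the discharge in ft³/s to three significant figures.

9.37 ft³/s

Panel 1-2: Δb = 1.15 ft, d̄ = (0.00+1.43)/2 = 0.715, v̄ = (0.00+1.04)/2 = 0.52 → q = 1.15×0.715×0.52 = 0.4276 ft³/s
Panel 2-3: Δb = 0.91 ft, d̄ = (1.43+1.70)/2 = 1.565, v̄ = (1.04+1.22)/2 = 1.13 → q = 0.91×1.565×1.13 = 1.609 ft³/s
Panel 3-4: Δb = 0.63 ft, d̄ = (1.70+2.06)/2 = 1.88, v̄ = (1.22+1.36)/2 = 1.29 → q = 0.63×1.88×1.29 = 1.528 ft³/s
Panel 4-5: Δb = 1.27 ft, d̄ = (2.06+1.80)/2 = 1.93, v̄ = (1.36+1.01)/2 = 1.185 → q = 1.27×1.93×1.185 = 2.905 ft³/s
Panel 5-6: Δb = 0.64 ft, d̄ = (1.80+1.93)/2 = 1.865, v̄ = (1.01+1.38)/2 = 1.195 → q = 0.64×1.865×1.195 = 1.426 ft³/s
Panel 6-7: Δb = 2.21 ft, d̄ = (1.93+0.00)/2 = 0.965, v̄ = (1.38+0.00)/2 = 0.69 → q = 2.21×0.965×0.69 = 1.472 ft³/s
Q = Σ q = 9.367 ft³/s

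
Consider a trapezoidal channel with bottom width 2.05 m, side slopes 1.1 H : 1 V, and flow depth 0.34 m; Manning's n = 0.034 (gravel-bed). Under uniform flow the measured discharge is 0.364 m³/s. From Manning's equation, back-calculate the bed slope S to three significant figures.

0.00130

A = (b + z·y)·y = (2.05 + 1.1×0.34)×0.34 = 0.8242 m²
P = b + 2y√(1+z²) = 2.05 + 2×0.34×√(1+1.1²) = 3.061 m
R = A/P = 0.8242/3.061 = 0.2693 m
S = (Q·n / (1·A·R^(2/3)))² = (0.364×0.034 / (1×0.8242×0.4170))² = 0.001297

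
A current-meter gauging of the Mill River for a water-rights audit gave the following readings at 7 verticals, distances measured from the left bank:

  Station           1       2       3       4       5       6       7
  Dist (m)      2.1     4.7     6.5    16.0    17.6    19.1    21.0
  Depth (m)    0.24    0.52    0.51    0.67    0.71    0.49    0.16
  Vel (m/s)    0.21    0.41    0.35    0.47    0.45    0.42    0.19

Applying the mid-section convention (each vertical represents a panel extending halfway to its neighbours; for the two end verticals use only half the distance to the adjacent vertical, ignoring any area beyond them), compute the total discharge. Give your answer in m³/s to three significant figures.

w_1 = (4.7 − 2.1)/2 = 1.3 m; q_1 = 0.21 × 0.24 × 1.3 = 0.06552 m³/s
w_2 = (6.5 − 2.1)/2 = 2.2 m; q_2 = 0.41 × 0.52 × 2.2 = 0.4690 m³/s
w_3 = (16.0 − 4.7)/2 = 5.65 m; q_3 = 0.35 × 0.51 × 5.65 = 1.009 m³/s
w_4 = (17.6 − 6.5)/2 = 5.55 m; q_4 = 0.47 × 0.67 × 5.55 = 1.748 m³/s
w_5 = (19.1 − 16.0)/2 = 1.55 m; q_5 = 0.45 × 0.71 × 1.55 = 0.4952 m³/s
w_6 = (21.0 − 17.6)/2 = 1.7 m; q_6 = 0.42 × 0.49 × 1.7 = 0.3499 m³/s
w_7 = (21.0 − 19.1)/2 = 0.95 m; q_7 = 0.19 × 0.16 × 0.95 = 0.02888 m³/s
Q = Σ qᵢ = 4.165 m³/s

4.16 m³/s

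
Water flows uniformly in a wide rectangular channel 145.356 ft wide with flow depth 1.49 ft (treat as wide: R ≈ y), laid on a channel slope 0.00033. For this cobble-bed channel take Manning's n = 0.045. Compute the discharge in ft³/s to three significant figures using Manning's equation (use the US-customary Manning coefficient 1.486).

A = b·y = 145.356 × 1.49 = 216.6 ft²
Wide channel: R ≈ y = 1.49 ft
Q = (1.486/n)·A·R^(2/3)·S^(1/2) = (1.486/0.045) × 216.6 × 1.490^(2/3) × 0.00033^(1/2) = 169.5 ft³/s

169 ft³/s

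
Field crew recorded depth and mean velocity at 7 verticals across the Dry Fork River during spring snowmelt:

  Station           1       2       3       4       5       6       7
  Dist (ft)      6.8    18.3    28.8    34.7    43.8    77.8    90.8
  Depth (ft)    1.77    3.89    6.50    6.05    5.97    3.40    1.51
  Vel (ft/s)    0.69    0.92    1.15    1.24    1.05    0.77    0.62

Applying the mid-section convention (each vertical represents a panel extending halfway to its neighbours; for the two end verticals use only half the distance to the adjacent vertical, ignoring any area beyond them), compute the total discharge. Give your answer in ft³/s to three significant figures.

w_1 = (18.3 − 6.8)/2 = 5.75 ft; q_1 = 0.69 × 1.77 × 5.75 = 7.022 ft³/s
w_2 = (28.8 − 6.8)/2 = 11 ft; q_2 = 0.92 × 3.89 × 11 = 39.37 ft³/s
w_3 = (34.7 − 18.3)/2 = 8.2 ft; q_3 = 1.15 × 6.50 × 8.2 = 61.30 ft³/s
w_4 = (43.8 − 28.8)/2 = 7.5 ft; q_4 = 1.24 × 6.05 × 7.5 = 56.27 ft³/s
w_5 = (77.8 − 34.7)/2 = 21.55 ft; q_5 = 1.05 × 5.97 × 21.55 = 135.1 ft³/s
w_6 = (90.8 − 43.8)/2 = 23.5 ft; q_6 = 0.77 × 3.40 × 23.5 = 61.52 ft³/s
w_7 = (90.8 − 77.8)/2 = 6.5 ft; q_7 = 0.62 × 1.51 × 6.5 = 6.085 ft³/s
Q = Σ qᵢ = 366.6 ft³/s

367 ft³/s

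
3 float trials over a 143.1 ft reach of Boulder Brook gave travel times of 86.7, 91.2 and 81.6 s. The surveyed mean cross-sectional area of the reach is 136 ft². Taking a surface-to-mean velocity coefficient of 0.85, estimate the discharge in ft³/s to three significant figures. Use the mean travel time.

t̄ = (86.7 + 91.2 + 81.6) / 3 = 86.5 s
v_surface = L / t̄ = 143.1 / 86.5 = 1.654 ft/s
v_mean = 0.85 × 1.654 = 1.406 ft/s
Q = A × v_mean = 136 × 1.406 = 191.2 ft³/s

191 ft³/s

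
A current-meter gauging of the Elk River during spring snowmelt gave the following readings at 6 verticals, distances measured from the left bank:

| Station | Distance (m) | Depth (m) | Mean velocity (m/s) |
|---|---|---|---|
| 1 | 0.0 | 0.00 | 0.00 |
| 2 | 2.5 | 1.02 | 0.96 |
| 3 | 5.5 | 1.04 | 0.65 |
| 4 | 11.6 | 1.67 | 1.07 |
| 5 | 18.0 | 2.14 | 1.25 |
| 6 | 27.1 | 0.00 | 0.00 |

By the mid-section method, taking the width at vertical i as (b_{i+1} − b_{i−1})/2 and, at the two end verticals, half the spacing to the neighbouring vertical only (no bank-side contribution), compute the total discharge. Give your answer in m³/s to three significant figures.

w_2 = (5.5 − 0.0)/2 = 2.75 m; q_2 = 0.96 × 1.02 × 2.75 = 2.693 m³/s
w_3 = (11.6 − 2.5)/2 = 4.55 m; q_3 = 0.65 × 1.04 × 4.55 = 3.076 m³/s
w_4 = (18.0 − 5.5)/2 = 6.25 m; q_4 = 1.07 × 1.67 × 6.25 = 11.17 m³/s
w_5 = (27.1 − 11.6)/2 = 7.75 m; q_5 = 1.25 × 2.14 × 7.75 = 20.73 m³/s
Stations 1, 6 contribute zero (depth or velocity is 0).
Q = Σ qᵢ = 37.67 m³/s

37.7 m³/s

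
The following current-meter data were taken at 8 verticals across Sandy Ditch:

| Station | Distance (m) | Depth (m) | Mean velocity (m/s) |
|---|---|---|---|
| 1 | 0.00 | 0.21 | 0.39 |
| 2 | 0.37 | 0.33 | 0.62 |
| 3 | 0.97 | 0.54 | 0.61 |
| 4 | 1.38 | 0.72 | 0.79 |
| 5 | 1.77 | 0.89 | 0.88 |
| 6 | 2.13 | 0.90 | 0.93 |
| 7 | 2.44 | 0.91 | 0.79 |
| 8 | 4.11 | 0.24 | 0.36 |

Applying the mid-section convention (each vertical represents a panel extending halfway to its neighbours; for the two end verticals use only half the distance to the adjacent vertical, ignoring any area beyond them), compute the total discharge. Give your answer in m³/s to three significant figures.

1.87 m³/s

w_1 = (0.37 − 0.00)/2 = 0.185 m; q_1 = 0.39 × 0.21 × 0.185 = 0.01515 m³/s
w_2 = (0.97 − 0.00)/2 = 0.485 m; q_2 = 0.62 × 0.33 × 0.485 = 0.09923 m³/s
w_3 = (1.38 − 0.37)/2 = 0.505 m; q_3 = 0.61 × 0.54 × 0.505 = 0.1663 m³/s
w_4 = (1.77 − 0.97)/2 = 0.4 m; q_4 = 0.79 × 0.72 × 0.4 = 0.2275 m³/s
w_5 = (2.13 − 1.38)/2 = 0.375 m; q_5 = 0.88 × 0.89 × 0.375 = 0.2937 m³/s
w_6 = (2.44 − 1.77)/2 = 0.335 m; q_6 = 0.93 × 0.90 × 0.335 = 0.2804 m³/s
w_7 = (4.11 − 2.13)/2 = 0.99 m; q_7 = 0.79 × 0.91 × 0.99 = 0.7117 m³/s
w_8 = (4.11 − 2.44)/2 = 0.835 m; q_8 = 0.36 × 0.24 × 0.835 = 0.07214 m³/s
Q = Σ qᵢ = 1.866 m³/s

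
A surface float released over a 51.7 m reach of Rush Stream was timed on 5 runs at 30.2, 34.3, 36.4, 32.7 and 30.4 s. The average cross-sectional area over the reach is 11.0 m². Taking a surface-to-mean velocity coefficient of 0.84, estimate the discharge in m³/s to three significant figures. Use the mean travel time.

14.6 m³/s

t̄ = (30.2 + 34.3 + 36.4 + 32.7 + 30.4) / 5 = 32.8 s
v_surface = L / t̄ = 51.7 / 32.8 = 1.576 m/s
v_mean = 0.84 × 1.576 = 1.324 m/s
Q = A × v_mean = 11.0 × 1.324 = 14.56 m³/s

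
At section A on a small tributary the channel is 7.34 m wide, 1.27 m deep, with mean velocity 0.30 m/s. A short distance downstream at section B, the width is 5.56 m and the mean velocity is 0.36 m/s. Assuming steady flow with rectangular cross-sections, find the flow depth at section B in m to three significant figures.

Q = A₁V₁ = (7.34×1.27) × 0.30 = 2.797 m³/s
d₂ = Q/(b₂ V₂) = 2.797/(5.56×0.36) = 1.397 m

1.40 m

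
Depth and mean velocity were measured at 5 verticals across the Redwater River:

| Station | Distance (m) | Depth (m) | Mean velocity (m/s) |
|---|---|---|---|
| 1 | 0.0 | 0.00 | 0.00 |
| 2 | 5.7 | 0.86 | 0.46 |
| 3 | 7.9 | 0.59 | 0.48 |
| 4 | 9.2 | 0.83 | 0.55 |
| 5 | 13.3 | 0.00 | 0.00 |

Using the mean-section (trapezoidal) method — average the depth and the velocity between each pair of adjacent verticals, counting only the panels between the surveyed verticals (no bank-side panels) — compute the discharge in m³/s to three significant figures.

2.26 m³/s

Panel 1-2: Δb = 5.7 m, d̄ = (0.00+0.86)/2 = 0.43, v̄ = (0.00+0.46)/2 = 0.23 → q = 5.7×0.43×0.23 = 0.5637 m³/s
Panel 2-3: Δb = 2.2 m, d̄ = (0.86+0.59)/2 = 0.725, v̄ = (0.46+0.48)/2 = 0.47 → q = 2.2×0.725×0.47 = 0.7497 m³/s
Panel 3-4: Δb = 1.3 m, d̄ = (0.59+0.83)/2 = 0.71, v̄ = (0.48+0.55)/2 = 0.515 → q = 1.3×0.71×0.515 = 0.4753 m³/s
Panel 4-5: Δb = 4.1 m, d̄ = (0.83+0.00)/2 = 0.415, v̄ = (0.55+0.00)/2 = 0.275 → q = 4.1×0.415×0.275 = 0.4679 m³/s
Q = Σ q = 2.257 m³/s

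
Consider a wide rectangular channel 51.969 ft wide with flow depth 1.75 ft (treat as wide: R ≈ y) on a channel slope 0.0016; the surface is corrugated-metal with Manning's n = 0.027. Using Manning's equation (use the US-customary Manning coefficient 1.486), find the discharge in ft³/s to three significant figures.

A = b·y = 51.969 × 1.75 = 90.95 ft²
Wide channel: R ≈ y = 1.75 ft
Q = (1.486/n)·A·R^(2/3)·S^(1/2) = (1.486/0.027) × 90.95 × 1.750^(2/3) × 0.0016^(1/2) = 290.8 ft³/s

291 ft³/s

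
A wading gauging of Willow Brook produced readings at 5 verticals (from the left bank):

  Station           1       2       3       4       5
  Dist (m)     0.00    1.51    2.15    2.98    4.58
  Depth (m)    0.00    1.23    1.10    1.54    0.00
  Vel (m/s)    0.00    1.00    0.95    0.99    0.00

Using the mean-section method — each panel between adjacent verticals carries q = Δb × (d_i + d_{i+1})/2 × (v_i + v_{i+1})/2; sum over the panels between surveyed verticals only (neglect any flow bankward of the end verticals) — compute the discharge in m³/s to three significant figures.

Panel 1-2: Δb = 1.51 m, d̄ = (0.00+1.23)/2 = 0.615, v̄ = (0.00+1.00)/2 = 0.5 → q = 1.51×0.615×0.5 = 0.4643 m³/s
Panel 2-3: Δb = 0.64 m, d̄ = (1.23+1.10)/2 = 1.165, v̄ = (1.00+0.95)/2 = 0.975 → q = 0.64×1.165×0.975 = 0.7270 m³/s
Panel 3-4: Δb = 0.83 m, d̄ = (1.10+1.54)/2 = 1.32, v̄ = (0.95+0.99)/2 = 0.97 → q = 0.83×1.32×0.97 = 1.063 m³/s
Panel 4-5: Δb = 1.6 m, d̄ = (1.54+0.00)/2 = 0.77, v̄ = (0.99+0.00)/2 = 0.495 → q = 1.6×0.77×0.495 = 0.6098 m³/s
Q = Σ q = 2.864 m³/s

2.86 m³/s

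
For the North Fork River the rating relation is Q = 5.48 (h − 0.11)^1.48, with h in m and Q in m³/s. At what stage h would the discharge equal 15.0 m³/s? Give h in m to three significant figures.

2.08 m

h − h₀ = (Q/C)^(1/b) = (15.0/5.48)^(1/1.48) = 1.975 m
h = 0.11 + 1.975 = 2.085 m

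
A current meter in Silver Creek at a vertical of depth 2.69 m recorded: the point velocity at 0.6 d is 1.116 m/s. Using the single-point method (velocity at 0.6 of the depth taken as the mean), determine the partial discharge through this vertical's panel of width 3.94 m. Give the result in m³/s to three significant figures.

11.8 m³/s

v̄ = v₀.₆ = 1.116 m/s
q = v̄ × d × w = 1.116 × 2.69 × 3.94 = 11.83 m³/s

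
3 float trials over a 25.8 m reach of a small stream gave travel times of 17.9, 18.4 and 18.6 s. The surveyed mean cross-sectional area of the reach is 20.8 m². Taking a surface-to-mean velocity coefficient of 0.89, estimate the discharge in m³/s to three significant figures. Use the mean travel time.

t̄ = (17.9 + 18.4 + 18.6) / 3 = 18.3 s
v_surface = L / t̄ = 25.8 / 18.3 = 1.410 m/s
v_mean = 0.89 × 1.410 = 1.255 m/s
Q = A × v_mean = 20.8 × 1.255 = 26.10 m³/s

26.1 m³/s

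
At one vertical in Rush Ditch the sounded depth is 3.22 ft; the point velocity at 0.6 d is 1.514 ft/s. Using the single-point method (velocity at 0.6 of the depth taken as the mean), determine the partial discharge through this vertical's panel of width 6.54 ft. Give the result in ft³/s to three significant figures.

v̄ = v₀.₆ = 1.514 ft/s
q = v̄ × d × w = 1.514 × 3.22 × 6.54 = 31.88 ft³/s

31.9 ft³/s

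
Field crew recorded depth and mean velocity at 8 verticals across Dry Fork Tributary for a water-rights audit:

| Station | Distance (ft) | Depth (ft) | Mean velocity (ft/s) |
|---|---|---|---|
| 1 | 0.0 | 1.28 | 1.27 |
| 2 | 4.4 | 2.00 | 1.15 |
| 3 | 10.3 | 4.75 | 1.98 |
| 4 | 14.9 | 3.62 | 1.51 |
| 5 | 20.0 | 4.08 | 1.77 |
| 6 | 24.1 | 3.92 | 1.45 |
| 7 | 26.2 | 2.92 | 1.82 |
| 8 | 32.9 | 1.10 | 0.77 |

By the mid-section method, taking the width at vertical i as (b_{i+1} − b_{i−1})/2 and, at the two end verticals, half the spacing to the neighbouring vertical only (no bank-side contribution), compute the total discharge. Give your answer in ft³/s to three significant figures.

168 ft³/s

w_1 = (4.4 − 0.0)/2 = 2.2 ft; q_1 = 1.27 × 1.28 × 2.2 = 3.576 ft³/s
w_2 = (10.3 − 0.0)/2 = 5.15 ft; q_2 = 1.15 × 2.00 × 5.15 = 11.85 ft³/s
w_3 = (14.9 − 4.4)/2 = 5.25 ft; q_3 = 1.98 × 4.75 × 5.25 = 49.38 ft³/s
w_4 = (20.0 − 10.3)/2 = 4.85 ft; q_4 = 1.51 × 3.62 × 4.85 = 26.51 ft³/s
w_5 = (24.1 − 14.9)/2 = 4.6 ft; q_5 = 1.77 × 4.08 × 4.6 = 33.22 ft³/s
w_6 = (26.2 − 20.0)/2 = 3.1 ft; q_6 = 1.45 × 3.92 × 3.1 = 17.62 ft³/s
w_7 = (32.9 − 24.1)/2 = 4.4 ft; q_7 = 1.82 × 2.92 × 4.4 = 23.38 ft³/s
w_8 = (32.9 − 26.2)/2 = 3.35 ft; q_8 = 0.77 × 1.10 × 3.35 = 2.837 ft³/s
Q = Σ qᵢ = 168.4 ft³/s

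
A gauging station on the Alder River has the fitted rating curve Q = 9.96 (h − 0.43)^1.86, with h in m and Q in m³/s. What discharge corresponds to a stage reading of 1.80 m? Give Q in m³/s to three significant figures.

Q = 9.96 × (1.80 − 0.43)^1.86 = 9.96 × 1.37^1.86 = 17.89 m³/s

17.9 m³/s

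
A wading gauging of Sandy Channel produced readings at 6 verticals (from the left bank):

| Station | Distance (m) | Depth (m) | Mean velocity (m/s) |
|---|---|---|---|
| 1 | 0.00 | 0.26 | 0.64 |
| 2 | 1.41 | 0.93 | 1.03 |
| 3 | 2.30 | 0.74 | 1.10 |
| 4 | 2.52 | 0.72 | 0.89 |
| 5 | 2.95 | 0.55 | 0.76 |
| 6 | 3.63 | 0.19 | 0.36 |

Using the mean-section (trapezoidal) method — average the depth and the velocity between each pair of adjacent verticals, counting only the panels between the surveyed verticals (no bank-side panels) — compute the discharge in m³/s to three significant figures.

Panel 1-2: Δb = 1.41 m, d̄ = (0.26+0.93)/2 = 0.595, v̄ = (0.64+1.03)/2 = 0.835 → q = 1.41×0.595×0.835 = 0.7005 m³/s
Panel 2-3: Δb = 0.89 m, d̄ = (0.93+0.74)/2 = 0.835, v̄ = (1.03+1.10)/2 = 1.065 → q = 0.89×0.835×1.065 = 0.7915 m³/s
Panel 3-4: Δb = 0.22 m, d̄ = (0.74+0.72)/2 = 0.73, v̄ = (1.10+0.89)/2 = 0.995 → q = 0.22×0.73×0.995 = 0.1598 m³/s
Panel 4-5: Δb = 0.43 m, d̄ = (0.72+0.55)/2 = 0.635, v̄ = (0.89+0.76)/2 = 0.825 → q = 0.43×0.635×0.825 = 0.2253 m³/s
Panel 5-6: Δb = 0.68 m, d̄ = (0.55+0.19)/2 = 0.37, v̄ = (0.76+0.36)/2 = 0.56 → q = 0.68×0.37×0.56 = 0.1409 m³/s
Q = Σ q = 2.018 m³/s

2.02 m³/s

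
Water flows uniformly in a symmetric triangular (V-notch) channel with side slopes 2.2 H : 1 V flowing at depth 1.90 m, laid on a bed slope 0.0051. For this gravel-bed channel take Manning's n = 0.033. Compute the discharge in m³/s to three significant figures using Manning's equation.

15.6 m³/s

A = z·y² = 2.2×1.90² = 7.942 m²
P = 2y√(1+z²) = 2×1.90×√(1+2.2²) = 9.183 m
R = A/P = 7.942/9.183 = 0.8648 m
Q = (1/n)·A·R^(2/3)·S^(1/2) = (1/0.033) × 7.942 × 0.8648^(2/3) × 0.0051^(1/2) = 15.60 m³/s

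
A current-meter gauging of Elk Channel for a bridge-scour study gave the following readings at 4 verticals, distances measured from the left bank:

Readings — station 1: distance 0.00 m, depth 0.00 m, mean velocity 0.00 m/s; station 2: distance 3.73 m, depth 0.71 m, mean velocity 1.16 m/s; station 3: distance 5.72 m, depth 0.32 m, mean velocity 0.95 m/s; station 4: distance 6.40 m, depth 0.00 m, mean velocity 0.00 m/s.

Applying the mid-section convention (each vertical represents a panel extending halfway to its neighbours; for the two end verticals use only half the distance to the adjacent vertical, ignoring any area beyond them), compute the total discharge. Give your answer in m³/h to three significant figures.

9940 m³/h

w_2 = (5.72 − 0.00)/2 = 2.86 m; q_2 = 1.16 × 0.71 × 2.86 = 2.355 m³/s
w_3 = (6.40 − 3.73)/2 = 1.335 m; q_3 = 0.95 × 0.32 × 1.335 = 0.4058 m³/s
Stations 1, 4 contribute zero (depth or velocity is 0).
Q = Σ qᵢ = 2.761 m³/s
= 2.761 × 3600 = 9941 m³/h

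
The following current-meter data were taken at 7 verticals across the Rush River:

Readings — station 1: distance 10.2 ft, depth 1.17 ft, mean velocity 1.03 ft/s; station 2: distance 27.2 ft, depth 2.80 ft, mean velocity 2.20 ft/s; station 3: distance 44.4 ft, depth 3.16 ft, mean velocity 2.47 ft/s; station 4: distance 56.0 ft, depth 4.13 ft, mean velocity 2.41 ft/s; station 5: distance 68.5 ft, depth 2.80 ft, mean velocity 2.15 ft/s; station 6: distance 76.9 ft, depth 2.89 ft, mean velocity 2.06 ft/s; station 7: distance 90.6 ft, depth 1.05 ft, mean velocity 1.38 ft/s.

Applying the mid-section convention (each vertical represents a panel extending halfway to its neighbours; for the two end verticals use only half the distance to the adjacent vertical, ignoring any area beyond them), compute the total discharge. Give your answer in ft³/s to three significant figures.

w_1 = (27.2 − 10.2)/2 = 8.5 ft; q_1 = 1.03 × 1.17 × 8.5 = 10.24 ft³/s
w_2 = (44.4 − 10.2)/2 = 17.1 ft; q_2 = 2.20 × 2.80 × 17.1 = 105.3 ft³/s
w_3 = (56.0 − 27.2)/2 = 14.4 ft; q_3 = 2.47 × 3.16 × 14.4 = 112.4 ft³/s
w_4 = (68.5 − 44.4)/2 = 12.05 ft; q_4 = 2.41 × 4.13 × 12.05 = 119.9 ft³/s
w_5 = (76.9 − 56.0)/2 = 10.45 ft; q_5 = 2.15 × 2.80 × 10.45 = 62.91 ft³/s
w_6 = (90.6 − 68.5)/2 = 11.05 ft; q_6 = 2.06 × 2.89 × 11.05 = 65.79 ft³/s
w_7 = (90.6 − 76.9)/2 = 6.85 ft; q_7 = 1.38 × 1.05 × 6.85 = 9.926 ft³/s
Q = Σ qᵢ = 486.5 ft³/s

487 ft³/s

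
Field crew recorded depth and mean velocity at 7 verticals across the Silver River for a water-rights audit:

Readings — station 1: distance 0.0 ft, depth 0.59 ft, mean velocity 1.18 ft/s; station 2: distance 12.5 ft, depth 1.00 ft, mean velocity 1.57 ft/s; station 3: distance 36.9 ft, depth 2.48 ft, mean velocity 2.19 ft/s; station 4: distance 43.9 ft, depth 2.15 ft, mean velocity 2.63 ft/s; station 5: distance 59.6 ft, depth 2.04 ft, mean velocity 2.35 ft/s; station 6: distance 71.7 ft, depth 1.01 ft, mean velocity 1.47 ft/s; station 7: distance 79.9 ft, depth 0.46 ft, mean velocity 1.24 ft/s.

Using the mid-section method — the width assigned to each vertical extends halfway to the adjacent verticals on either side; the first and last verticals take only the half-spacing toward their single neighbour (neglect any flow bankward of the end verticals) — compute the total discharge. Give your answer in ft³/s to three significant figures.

267 ft³/s

w_1 = (12.5 − 0.0)/2 = 6.25 ft; q_1 = 1.18 × 0.59 × 6.25 = 4.351 ft³/s
w_2 = (36.9 − 0.0)/2 = 18.45 ft; q_2 = 1.57 × 1.00 × 18.45 = 28.97 ft³/s
w_3 = (43.9 − 12.5)/2 = 15.7 ft; q_3 = 2.19 × 2.48 × 15.7 = 85.27 ft³/s
w_4 = (59.6 − 36.9)/2 = 11.35 ft; q_4 = 2.63 × 2.15 × 11.35 = 64.18 ft³/s
w_5 = (71.7 − 43.9)/2 = 13.9 ft; q_5 = 2.35 × 2.04 × 13.9 = 66.64 ft³/s
w_6 = (79.9 − 59.6)/2 = 10.15 ft; q_6 = 1.47 × 1.01 × 10.15 = 15.07 ft³/s
w_7 = (79.9 − 71.7)/2 = 4.1 ft; q_7 = 1.24 × 0.46 × 4.1 = 2.339 ft³/s
Q = Σ qᵢ = 266.8 ft³/s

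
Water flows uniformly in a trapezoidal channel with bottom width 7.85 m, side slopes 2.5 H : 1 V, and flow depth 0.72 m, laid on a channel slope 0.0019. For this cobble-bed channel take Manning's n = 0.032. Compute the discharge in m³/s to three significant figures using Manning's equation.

6.68 m³/s

A = (b + z·y)·y = (7.85 + 2.5×0.72)×0.72 = 6.948 m²
P = b + 2y√(1+z²) = 7.85 + 2×0.72×√(1+2.5²) = 11.73 m
R = A/P = 6.948/11.73 = 0.5925 m
Q = (1/n)·A·R^(2/3)·S^(1/2) = (1/0.032) × 6.948 × 0.5925^(2/3) × 0.0019^(1/2) = 6.676 m³/s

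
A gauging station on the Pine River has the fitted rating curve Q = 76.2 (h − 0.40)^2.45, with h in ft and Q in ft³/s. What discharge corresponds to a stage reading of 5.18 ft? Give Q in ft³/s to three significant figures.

3520 ft³/s

Q = 76.2 × (5.18 − 0.40)^2.45 = 76.2 × 4.78^2.45 = 3520 ft³/s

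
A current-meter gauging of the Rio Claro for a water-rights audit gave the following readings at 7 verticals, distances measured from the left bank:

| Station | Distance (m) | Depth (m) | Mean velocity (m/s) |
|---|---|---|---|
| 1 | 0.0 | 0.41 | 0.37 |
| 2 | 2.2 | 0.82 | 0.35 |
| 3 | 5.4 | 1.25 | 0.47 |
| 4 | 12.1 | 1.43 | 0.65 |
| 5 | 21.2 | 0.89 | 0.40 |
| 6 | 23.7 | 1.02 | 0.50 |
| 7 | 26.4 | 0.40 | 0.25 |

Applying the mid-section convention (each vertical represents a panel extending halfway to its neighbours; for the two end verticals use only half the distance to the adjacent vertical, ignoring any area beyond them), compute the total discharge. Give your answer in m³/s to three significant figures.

14.7 m³/s

w_1 = (2.2 − 0.0)/2 = 1.1 m; q_1 = 0.37 × 0.41 × 1.1 = 0.1669 m³/s
w_2 = (5.4 − 0.0)/2 = 2.7 m; q_2 = 0.35 × 0.82 × 2.7 = 0.7749 m³/s
w_3 = (12.1 − 2.2)/2 = 4.95 m; q_3 = 0.47 × 1.25 × 4.95 = 2.908 m³/s
w_4 = (21.2 − 5.4)/2 = 7.9 m; q_4 = 0.65 × 1.43 × 7.9 = 7.343 m³/s
w_5 = (23.7 − 12.1)/2 = 5.8 m; q_5 = 0.40 × 0.89 × 5.8 = 2.065 m³/s
w_6 = (26.4 − 21.2)/2 = 2.6 m; q_6 = 0.50 × 1.02 × 2.6 = 1.326 m³/s
w_7 = (26.4 − 23.7)/2 = 1.35 m; q_7 = 0.25 × 0.40 × 1.35 = 0.1350 m³/s
Q = Σ qᵢ = 14.72 m³/s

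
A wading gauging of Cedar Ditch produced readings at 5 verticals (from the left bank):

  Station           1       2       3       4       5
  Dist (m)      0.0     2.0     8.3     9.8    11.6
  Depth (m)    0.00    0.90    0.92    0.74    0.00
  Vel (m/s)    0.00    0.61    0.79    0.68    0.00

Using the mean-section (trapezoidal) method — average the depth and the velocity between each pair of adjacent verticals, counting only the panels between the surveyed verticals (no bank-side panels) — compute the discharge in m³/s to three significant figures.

Panel 1-2: Δb = 2 m, d̄ = (0.00+0.90)/2 = 0.45, v̄ = (0.00+0.61)/2 = 0.305 → q = 2×0.45×0.305 = 0.2745 m³/s
Panel 2-3: Δb = 6.3 m, d̄ = (0.90+0.92)/2 = 0.91, v̄ = (0.61+0.79)/2 = 0.7 → q = 6.3×0.91×0.7 = 4.013 m³/s
Panel 3-4: Δb = 1.5 m, d̄ = (0.92+0.74)/2 = 0.83, v̄ = (0.79+0.68)/2 = 0.735 → q = 1.5×0.83×0.735 = 0.9151 m³/s
Panel 4-5: Δb = 1.8 m, d̄ = (0.74+0.00)/2 = 0.37, v̄ = (0.68+0.00)/2 = 0.34 → q = 1.8×0.37×0.34 = 0.2264 m³/s
Q = Σ q = 5.429 m³/s

5.43 m³/s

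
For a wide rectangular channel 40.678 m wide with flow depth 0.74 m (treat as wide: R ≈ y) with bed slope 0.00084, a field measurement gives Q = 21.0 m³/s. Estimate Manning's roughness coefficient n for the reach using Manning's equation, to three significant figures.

A = b·y = 40.678 × 0.74 = 30.10 m²
Wide channel: R ≈ y = 0.74 m
n = (1/Q)·A·R^(2/3)·S^(1/2) = (1/21.0) × 30.10 × 0.8181 × 0.02898 = 0.03399

0.0340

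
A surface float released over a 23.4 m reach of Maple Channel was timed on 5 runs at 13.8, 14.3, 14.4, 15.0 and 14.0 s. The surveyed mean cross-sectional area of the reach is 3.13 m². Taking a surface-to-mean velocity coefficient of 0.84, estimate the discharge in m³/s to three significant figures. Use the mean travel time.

4.30 m³/s

t̄ = (13.8 + 14.3 + 14.4 + 15.0 + 14.0) / 5 = 14.3 s
v_surface = L / t̄ = 23.4 / 14.3 = 1.636 m/s
v_mean = 0.84 × 1.636 = 1.375 m/s
Q = A × v_mean = 3.13 × 1.375 = 4.302 m³/s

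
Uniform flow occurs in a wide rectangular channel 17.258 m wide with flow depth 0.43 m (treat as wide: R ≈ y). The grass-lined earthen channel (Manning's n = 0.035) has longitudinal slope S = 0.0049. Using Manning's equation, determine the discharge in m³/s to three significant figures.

8.46 m³/s

A = b·y = 17.258 × 0.43 = 7.421 m²
Wide channel: R ≈ y = 0.43 m
Q = (1/n)·A·R^(2/3)·S^(1/2) = (1/0.035) × 7.421 × 0.4300^(2/3) × 0.0049^(1/2) = 8.455 m³/s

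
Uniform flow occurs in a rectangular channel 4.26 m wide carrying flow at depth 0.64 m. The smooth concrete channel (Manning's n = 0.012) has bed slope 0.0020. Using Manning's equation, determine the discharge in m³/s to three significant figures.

A = b·y = 4.26 × 0.64 = 2.726 m²
P = b + 2y = 4.26 + 2×0.64 = 5.540 m
R = A/P = 2.726/5.540 = 0.4921 m
Q = (1/n)·A·R^(2/3)·S^(1/2) = (1/0.012) × 2.726 × 0.4921^(2/3) × 0.0020^(1/2) = 6.333 m³/s

6.33 m³/s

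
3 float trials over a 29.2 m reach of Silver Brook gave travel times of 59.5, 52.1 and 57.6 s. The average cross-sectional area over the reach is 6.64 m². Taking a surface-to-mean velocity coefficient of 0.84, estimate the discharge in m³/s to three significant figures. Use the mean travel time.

2.89 m³/s

t̄ = (59.5 + 52.1 + 57.6) / 3 = 56.4 s
v_surface = L / t̄ = 29.2 / 56.4 = 0.5177 m/s
v_mean = 0.84 × 0.5177 = 0.4349 m/s
Q = A × v_mean = 6.64 × 0.4349 = 2.888 m³/s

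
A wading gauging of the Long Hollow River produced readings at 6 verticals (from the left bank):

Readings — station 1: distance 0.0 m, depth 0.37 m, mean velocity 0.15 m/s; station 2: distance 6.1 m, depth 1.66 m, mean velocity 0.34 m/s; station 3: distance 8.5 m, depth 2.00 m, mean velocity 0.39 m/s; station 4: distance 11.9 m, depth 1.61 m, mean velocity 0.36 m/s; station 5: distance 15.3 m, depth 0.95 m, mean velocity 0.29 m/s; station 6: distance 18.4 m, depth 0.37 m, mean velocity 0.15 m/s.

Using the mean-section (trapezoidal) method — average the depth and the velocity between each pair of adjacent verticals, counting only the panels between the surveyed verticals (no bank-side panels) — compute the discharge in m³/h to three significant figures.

26200 m³/h

Panel 1-2: Δb = 6.1 m, d̄ = (0.37+1.66)/2 = 1.015, v̄ = (0.15+0.34)/2 = 0.245 → q = 6.1×1.015×0.245 = 1.517 m³/s
Panel 2-3: Δb = 2.4 m, d̄ = (1.66+2.00)/2 = 1.83, v̄ = (0.34+0.39)/2 = 0.365 → q = 2.4×1.83×0.365 = 1.603 m³/s
Panel 3-4: Δb = 3.4 m, d̄ = (2.00+1.61)/2 = 1.805, v̄ = (0.39+0.36)/2 = 0.375 → q = 3.4×1.805×0.375 = 2.301 m³/s
Panel 4-5: Δb = 3.4 m, d̄ = (1.61+0.95)/2 = 1.28, v̄ = (0.36+0.29)/2 = 0.325 → q = 3.4×1.28×0.325 = 1.414 m³/s
Panel 5-6: Δb = 3.1 m, d̄ = (0.95+0.37)/2 = 0.66, v̄ = (0.29+0.15)/2 = 0.22 → q = 3.1×0.66×0.22 = 0.4501 m³/s
Q = Σ q = 7.286 m³/s
= 7.286 × 3600 = 26230 m³/h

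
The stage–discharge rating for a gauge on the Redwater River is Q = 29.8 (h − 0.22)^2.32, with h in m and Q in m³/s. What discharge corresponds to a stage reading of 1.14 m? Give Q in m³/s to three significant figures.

24.6 m³/s

Q = 29.8 × (1.14 − 0.22)^2.32 = 29.8 × 0.92^2.32 = 24.56 m³/s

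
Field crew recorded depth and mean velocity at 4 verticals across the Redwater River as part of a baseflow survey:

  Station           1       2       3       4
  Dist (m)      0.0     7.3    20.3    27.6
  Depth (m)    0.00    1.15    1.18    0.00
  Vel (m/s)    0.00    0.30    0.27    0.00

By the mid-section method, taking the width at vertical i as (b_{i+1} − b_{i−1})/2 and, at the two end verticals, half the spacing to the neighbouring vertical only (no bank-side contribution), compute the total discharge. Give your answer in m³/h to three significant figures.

w_2 = (20.3 − 0.0)/2 = 10.15 m; q_2 = 0.30 × 1.15 × 10.15 = 3.502 m³/s
w_3 = (27.6 − 7.3)/2 = 10.15 m; q_3 = 0.27 × 1.18 × 10.15 = 3.234 m³/s
Stations 1, 4 contribute zero (depth or velocity is 0).
Q = Σ qᵢ = 6.736 m³/s
= 6.736 × 3600 = 24250 m³/h

24200 m³/h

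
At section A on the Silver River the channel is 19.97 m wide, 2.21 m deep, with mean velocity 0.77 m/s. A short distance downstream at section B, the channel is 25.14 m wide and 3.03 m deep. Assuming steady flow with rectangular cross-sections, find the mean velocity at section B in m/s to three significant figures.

0.446 m/s

Q = A₁V₁ = (19.97×2.21) × 0.77 = 33.98 m³/s
A₂ = 25.14 × 3.03 = 76.17 m²
V₂ = Q/A₂ = 33.98/76.17 = 0.4461 m/s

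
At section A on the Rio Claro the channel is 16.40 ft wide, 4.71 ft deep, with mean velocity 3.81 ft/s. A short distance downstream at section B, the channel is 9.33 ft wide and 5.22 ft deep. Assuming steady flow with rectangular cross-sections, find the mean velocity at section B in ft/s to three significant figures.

Q = A₁V₁ = (16.40×4.71) × 3.81 = 294.3 ft³/s
A₂ = 9.33 × 5.22 = 48.70 ft²
V₂ = Q/A₂ = 294.3/48.70 = 6.043 ft/s

6.04 ft/s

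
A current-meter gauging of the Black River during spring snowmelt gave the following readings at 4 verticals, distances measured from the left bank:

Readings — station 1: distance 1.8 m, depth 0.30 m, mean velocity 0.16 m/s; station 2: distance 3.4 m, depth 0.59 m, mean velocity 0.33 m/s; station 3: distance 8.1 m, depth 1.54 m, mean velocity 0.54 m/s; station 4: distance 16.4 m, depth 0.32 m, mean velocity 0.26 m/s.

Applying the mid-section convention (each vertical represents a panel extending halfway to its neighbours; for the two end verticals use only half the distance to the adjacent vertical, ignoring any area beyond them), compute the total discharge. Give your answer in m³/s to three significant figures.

w_1 = (3.4 − 1.8)/2 = 0.8 m; q_1 = 0.16 × 0.30 × 0.8 = 0.03840 m³/s
w_2 = (8.1 − 1.8)/2 = 3.15 m; q_2 = 0.33 × 0.59 × 3.15 = 0.6133 m³/s
w_3 = (16.4 − 3.4)/2 = 6.5 m; q_3 = 0.54 × 1.54 × 6.5 = 5.405 m³/s
w_4 = (16.4 − 8.1)/2 = 4.15 m; q_4 = 0.26 × 0.32 × 4.15 = 0.3453 m³/s
Q = Σ qᵢ = 6.402 m³/s

6.40 m³/s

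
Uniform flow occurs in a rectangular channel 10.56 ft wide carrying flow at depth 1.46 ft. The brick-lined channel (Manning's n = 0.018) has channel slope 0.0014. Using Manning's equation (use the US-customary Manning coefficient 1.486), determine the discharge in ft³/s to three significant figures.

A = b·y = 10.56 × 1.46 = 15.42 ft²
P = b + 2y = 10.56 + 2×1.46 = 13.48 ft
R = A/P = 15.42/13.48 = 1.144 ft
Q = (1.486/n)·A·R^(2/3)·S^(1/2) = (1.486/0.018) × 15.42 × 1.144^(2/3) × 0.0014^(1/2) = 52.08 ft³/s

52.1 ft³/s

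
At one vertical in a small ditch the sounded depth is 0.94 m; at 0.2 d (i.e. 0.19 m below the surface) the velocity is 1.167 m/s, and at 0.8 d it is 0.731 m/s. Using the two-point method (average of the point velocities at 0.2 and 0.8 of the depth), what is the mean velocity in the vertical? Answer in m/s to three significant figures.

v̄ = (1.167 + 0.731) / 2 = 0.9490 m/s

0.949 m/s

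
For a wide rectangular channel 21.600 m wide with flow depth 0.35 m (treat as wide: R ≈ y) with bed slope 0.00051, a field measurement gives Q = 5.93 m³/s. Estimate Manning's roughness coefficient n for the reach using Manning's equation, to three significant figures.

A = b·y = 21.600 × 0.35 = 7.560 m²
Wide channel: R ≈ y = 0.35 m
n = (1/Q)·A·R^(2/3)·S^(1/2) = (1/5.93) × 7.560 × 0.4966 × 0.02258 = 0.01430

0.0143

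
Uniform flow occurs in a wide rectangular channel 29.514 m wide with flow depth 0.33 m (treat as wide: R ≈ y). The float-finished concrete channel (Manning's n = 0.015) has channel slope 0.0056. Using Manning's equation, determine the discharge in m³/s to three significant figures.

23.2 m³/s

A = b·y = 29.514 × 0.33 = 9.740 m²
Wide channel: R ≈ y = 0.33 m
Q = (1/n)·A·R^(2/3)·S^(1/2) = (1/0.015) × 9.740 × 0.3300^(2/3) × 0.0056^(1/2) = 23.20 m³/s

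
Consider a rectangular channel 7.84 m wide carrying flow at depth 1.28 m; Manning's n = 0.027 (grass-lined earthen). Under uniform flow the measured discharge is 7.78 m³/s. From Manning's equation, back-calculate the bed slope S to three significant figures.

0.000460

A = b·y = 7.84 × 1.28 = 10.04 m²
P = b + 2y = 7.84 + 2×1.28 = 10.40 m
R = A/P = 10.04/10.40 = 0.9649 m
S = (Q·n / (1·A·R^(2/3)))² = (7.78×0.027 / (1×10.04×0.9765))² = 0.0004595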